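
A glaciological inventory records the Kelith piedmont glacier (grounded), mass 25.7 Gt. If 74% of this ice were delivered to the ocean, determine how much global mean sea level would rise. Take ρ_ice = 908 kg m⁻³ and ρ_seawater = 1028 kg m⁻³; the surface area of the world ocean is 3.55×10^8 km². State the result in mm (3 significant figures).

≈ 0.0521 mm

Kelith: 0.74 × 25.7 Gt = 1.902×10^13 kg; dividing by ρ_w = 1028 kg m⁻³ gives 1.850×10^10 m³ of water.
Spread over 3.55×10^14 m² of ocean, Δh = 1.850×10^10 / 3.55×10^14 = 5.21×10^-5 m = 0.0521 mm.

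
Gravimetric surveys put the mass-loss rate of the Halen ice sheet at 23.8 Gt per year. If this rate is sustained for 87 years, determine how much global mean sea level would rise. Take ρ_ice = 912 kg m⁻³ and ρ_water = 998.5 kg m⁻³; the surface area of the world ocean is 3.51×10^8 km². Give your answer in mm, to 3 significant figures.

Total mass lost = 23.8 Gt/yr × 87 yr = 2071 Gt = 2.071×10^15 kg.
ρ_w = 998.5 kg m⁻³, so water volume = 2.071×10^15 / 998.5 = 2.074×10^12 m³.
Δh = 2.074×10^12 / 3.51×10^14 = 5.91×10^-3 m = 5.91 mm.

≈ 5.91 mm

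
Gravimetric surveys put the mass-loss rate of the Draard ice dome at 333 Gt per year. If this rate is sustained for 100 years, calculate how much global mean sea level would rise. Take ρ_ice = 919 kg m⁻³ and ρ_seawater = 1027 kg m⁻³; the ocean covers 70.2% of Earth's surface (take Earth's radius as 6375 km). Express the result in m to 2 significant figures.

Total mass lost = 333 Gt/yr × 100 yr = 3.330×10^4 Gt = 3.330×10^16 kg.
ρ_w = 1027 kg m⁻³, so water volume = 3.330×10^16 / 1027 = 3.242×10^13 m³.
Δh = 3.242×10^13 / 3.59×10^14 = 0.0904 m.

≈ 0.090 m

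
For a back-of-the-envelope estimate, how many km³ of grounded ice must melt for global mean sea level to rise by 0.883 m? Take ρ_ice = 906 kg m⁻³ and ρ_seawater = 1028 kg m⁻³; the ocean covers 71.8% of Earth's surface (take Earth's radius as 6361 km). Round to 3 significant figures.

≈ 3.66×10^5 km³

Required water volume = Δh × A = 0.883 m × 3.65×10^14 m² = 3.224×10^14 m³ = 3.224×10^5 km³.
Ice volume = water volume × ρ_w/ρ_ice = 3.224×10^5 × 1028/906 = 3.66×10^5 km³.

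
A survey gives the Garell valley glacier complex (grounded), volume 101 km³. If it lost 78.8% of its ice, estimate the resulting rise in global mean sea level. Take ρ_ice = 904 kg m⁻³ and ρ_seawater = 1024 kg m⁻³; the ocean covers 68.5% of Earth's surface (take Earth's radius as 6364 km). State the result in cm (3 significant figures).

≈ 0.0202 cm

Garell: 0.788 × 101 km³ × (904/1024) = 70.26 km³ of water.
Spread over 3.49×10^14 m² of ocean, Δh = 7.026×10^10 / 3.49×10^14 = 2.02×10^-4 m = 0.0202 cm.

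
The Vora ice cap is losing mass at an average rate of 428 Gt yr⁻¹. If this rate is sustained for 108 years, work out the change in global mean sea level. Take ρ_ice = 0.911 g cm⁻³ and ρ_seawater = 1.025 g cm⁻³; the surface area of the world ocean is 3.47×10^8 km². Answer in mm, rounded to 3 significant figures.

≈ 130 mm

Total mass lost = 428 Gt/yr × 108 yr = 4.622×10^4 Gt = 4.622×10^16 kg.
ρ_w = 1.025 g cm⁻³ = 1025 kg m⁻³, so water volume = 4.622×10^16 / 1025 = 4.510×10^13 m³.
Δh = 4.510×10^13 / 3.47×10^14 = 0.130 m = 130 mm.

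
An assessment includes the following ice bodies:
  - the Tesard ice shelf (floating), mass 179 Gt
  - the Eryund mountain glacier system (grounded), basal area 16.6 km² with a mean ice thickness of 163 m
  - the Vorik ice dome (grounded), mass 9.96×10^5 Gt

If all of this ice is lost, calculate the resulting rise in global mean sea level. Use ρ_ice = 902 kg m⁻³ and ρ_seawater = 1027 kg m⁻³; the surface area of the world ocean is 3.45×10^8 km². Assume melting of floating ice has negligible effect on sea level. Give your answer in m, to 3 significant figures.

The Tesard ice shelf is floating and already displaces its own weight of water, so its melt adds essentially nothing to sea level.
Eryund: ice volume = 16.6 km² × 163 m = 2.706 km³; 2.706 × (902/1027) = 2.376 km³ of water.
Vorik: 9.96×10^5 Gt = 9.960×10^17 kg; dividing by ρ_w = 1027 kg m⁻³ gives 9.698×10^14 m³ of water.
Total added water ≈ 9.698×10^14 m³ over 3.45×10^14 m² → Δh = 2.81 m.

≈ 2.81 m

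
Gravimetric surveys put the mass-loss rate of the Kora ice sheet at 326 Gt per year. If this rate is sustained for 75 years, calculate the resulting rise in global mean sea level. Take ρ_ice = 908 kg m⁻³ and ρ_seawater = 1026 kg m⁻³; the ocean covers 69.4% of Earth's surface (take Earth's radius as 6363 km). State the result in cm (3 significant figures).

Total mass lost = 326 Gt/yr × 75 yr = 2.445×10^4 Gt = 2.445×10^16 kg.
ρ_w = 1026 kg m⁻³, so water volume = 2.445×10^16 / 1026 = 2.383×10^13 m³.
Δh = 2.383×10^13 / 3.53×10^14 = 0.0675 m = 6.75 cm.

≈ 6.75 cm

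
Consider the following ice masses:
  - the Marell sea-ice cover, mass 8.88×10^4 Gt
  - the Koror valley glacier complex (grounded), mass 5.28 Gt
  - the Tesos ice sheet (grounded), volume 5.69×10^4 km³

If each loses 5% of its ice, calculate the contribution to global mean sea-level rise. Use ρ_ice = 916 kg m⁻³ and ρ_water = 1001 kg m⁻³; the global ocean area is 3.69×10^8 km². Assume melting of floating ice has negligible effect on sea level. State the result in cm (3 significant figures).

The Marell sea-ice cover is floating and already displaces its own weight of water, so its melt adds essentially nothing to sea level.
Koror: 0.05 × 5.28 Gt = 2.640×10^11 kg; dividing by ρ_w = 1001 kg m⁻³ gives 2.637×10^8 m³ of water.
Tesos: 0.05 × 5.69×10^4 km³ × (916/1001) = 2603 km³ of water.
Total added water ≈ 2.604×10^12 m³ over 3.69×10^14 m² → Δh = 7.06×10^-3 m = 0.706 cm.

≈ 0.706 cm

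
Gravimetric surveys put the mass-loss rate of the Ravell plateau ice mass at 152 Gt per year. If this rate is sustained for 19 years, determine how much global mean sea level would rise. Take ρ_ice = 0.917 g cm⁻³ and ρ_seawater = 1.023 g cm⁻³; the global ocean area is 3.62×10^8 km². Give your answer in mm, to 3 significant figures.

≈ 7.80 mm

Total mass lost = 152 Gt/yr × 19 yr = 2888 Gt = 2.888×10^15 kg.
ρ_w = 1.023 g cm⁻³ = 1023 kg m⁻³, so water volume = 2.888×10^15 / 1023 = 2.823×10^12 m³.
Δh = 2.823×10^12 / 3.62×10^14 = 7.80×10^-3 m = 7.80 mm.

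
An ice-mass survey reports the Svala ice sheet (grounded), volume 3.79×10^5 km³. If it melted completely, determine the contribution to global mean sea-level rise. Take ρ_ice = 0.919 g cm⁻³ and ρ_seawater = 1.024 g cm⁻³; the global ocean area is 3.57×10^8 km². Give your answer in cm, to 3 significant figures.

≈ 95.3 cm

Svala: 3.79×10^5 km³ × (919/1024) = 3.401×10^5 km³ of water.
Spread over 3.57×10^14 m² of ocean, Δh = 3.401×10^14 / 3.57×10^14 = 0.953 m = 95.3 cm.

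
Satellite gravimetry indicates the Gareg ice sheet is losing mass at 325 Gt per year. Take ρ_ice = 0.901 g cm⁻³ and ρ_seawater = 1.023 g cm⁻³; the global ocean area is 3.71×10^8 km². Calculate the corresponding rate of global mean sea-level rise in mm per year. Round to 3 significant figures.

≈ 0.856 mm/yr

ρ_w = 1.023 g cm⁻³ = 1023 kg m⁻³. Annual water volume added = 325 Gt / ρ_w = 3.250×10^14 kg / 1023 kg m⁻³ = 3.177×10^11 m³.
Δh per year = 3.177×10^11 / 3.71×10^14 = 8.56×10^-4 m = 0.856 mm.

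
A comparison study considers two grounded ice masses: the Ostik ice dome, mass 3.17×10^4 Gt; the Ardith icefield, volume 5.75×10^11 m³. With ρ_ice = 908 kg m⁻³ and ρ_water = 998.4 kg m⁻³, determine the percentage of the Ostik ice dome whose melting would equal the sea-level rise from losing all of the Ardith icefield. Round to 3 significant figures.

Equal sea-level rise means equal mass of meltwater, i.e. equal mass of ice lost.
Ice mass of Ardith: 5.221×10^14 kg; ice mass of Ostik: 3.170×10^16 kg.
Fraction required = 5.221×10^14 / 3.170×10^16 = 0.0165 → 1.65 %.

≈ 1.65 %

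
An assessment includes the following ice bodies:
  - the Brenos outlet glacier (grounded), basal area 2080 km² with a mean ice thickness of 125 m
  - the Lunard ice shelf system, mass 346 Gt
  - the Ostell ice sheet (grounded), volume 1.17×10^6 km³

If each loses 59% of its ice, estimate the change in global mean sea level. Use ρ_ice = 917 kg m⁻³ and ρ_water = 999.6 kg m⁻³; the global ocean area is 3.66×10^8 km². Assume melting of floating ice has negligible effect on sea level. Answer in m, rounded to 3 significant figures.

≈ 1.73 m

Brenos: ice volume = 2080 km² × 125 m = 260.0 km³; 0.59 × 260.0 × (917/999.6) = 140.7 km³ of water.
The Lunard ice shelf system is floating and already displaces its own weight of water, so its melt adds essentially nothing to sea level.
Ostell: 0.59 × 1.17×10^6 km³ × (917/999.6) = 6.333×10^5 km³ of water.
Total added water ≈ 6.334×10^14 m³ over 3.66×10^14 m² → Δh = 1.73 m.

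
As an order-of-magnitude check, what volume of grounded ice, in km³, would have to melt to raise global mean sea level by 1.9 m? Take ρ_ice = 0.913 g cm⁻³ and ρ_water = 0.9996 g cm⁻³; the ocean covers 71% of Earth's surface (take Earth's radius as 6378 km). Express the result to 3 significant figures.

≈ 7.55×10^5 km³

Required water volume = Δh × A = 1.9 m × 3.63×10^14 m² = 6.896×10^14 m³ = 6.896×10^5 km³.
Ice volume = water volume × ρ_w/ρ_ice = 6.896×10^5 × 999.6/913 = 7.55×10^5 km³.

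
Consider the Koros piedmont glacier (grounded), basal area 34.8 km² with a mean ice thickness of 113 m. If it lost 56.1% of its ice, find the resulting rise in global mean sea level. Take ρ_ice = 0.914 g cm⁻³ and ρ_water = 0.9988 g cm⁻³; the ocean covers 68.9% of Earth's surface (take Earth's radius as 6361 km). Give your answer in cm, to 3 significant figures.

≈ 5.76×10^-4 cm

Koros: ice volume = 34.8 km² × 113 m = 3.932 km³; 0.561 × 3.932 × (914/998.8) = 2.019 km³ of water.
Spread over 3.50×10^14 m² of ocean, Δh = 2.019×10^9 / 3.50×10^14 = 5.76×10^-6 m = 5.76×10^-4 cm.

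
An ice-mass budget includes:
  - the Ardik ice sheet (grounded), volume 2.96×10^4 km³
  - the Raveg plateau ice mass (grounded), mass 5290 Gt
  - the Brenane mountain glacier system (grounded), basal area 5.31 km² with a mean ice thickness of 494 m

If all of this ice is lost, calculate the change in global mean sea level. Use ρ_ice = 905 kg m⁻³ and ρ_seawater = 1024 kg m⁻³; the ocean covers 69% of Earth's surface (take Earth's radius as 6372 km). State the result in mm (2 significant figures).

≈ 89 mm

Ardik: 2.96×10^4 km³ × (905/1024) = 2.616×10^4 km³ of water.
Raveg: 5290 Gt = 5.290×10^15 kg; dividing by ρ_w = 1024 kg m⁻³ gives 5.166×10^12 m³ of water.
Brenane: ice volume = 5.31 km² × 494 m = 2.623 km³; 2.623 × (905/1024) = 2.318 km³ of water.
Total added water ≈ 3.133×10^13 m³ over 3.52×10^14 m² → Δh = 0.0890 m = 89 mm.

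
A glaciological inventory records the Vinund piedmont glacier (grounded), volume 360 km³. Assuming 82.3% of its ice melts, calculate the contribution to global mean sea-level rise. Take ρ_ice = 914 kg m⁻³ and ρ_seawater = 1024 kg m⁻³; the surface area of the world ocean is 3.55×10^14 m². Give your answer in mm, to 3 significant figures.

≈ 0.745 mm

Vinund: 0.823 × 360 km³ × (914/1024) = 264.5 km³ of water.
Spread over 3.55×10^14 m² of ocean, Δh = 2.645×10^11 / 3.55×10^14 = 7.45×10^-4 m = 0.745 mm.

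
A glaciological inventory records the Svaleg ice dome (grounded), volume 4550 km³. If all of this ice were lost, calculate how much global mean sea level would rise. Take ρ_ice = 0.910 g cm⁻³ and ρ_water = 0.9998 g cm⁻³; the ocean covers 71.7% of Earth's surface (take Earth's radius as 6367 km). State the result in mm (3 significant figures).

Svaleg: 4550 km³ × (910/999.8) = 4141 km³ of water.
Spread over 3.65×10^14 m² of ocean, Δh = 4.141×10^12 / 3.65×10^14 = 0.0113 m = 11.3 mm.

≈ 11.3 mm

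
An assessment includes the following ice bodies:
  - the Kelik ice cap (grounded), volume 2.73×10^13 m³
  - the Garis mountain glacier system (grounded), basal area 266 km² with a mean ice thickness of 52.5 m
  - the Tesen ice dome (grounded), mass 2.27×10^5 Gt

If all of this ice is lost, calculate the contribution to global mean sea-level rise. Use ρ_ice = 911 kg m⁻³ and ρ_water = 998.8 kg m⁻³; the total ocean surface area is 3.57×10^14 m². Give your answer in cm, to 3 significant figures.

Kelik: 2.73×10^13 m³ × (911/998.8) = 2.490×10^13 m³ of water.
Garis: ice volume = 266 km² × 52.5 m = 13.96 km³; 13.96 × (911/998.8) = 12.74 km³ of water.
Tesen: 2.27×10^5 Gt = 2.270×10^17 kg; dividing by ρ_w = 998.8 kg m⁻³ gives 2.273×10^14 m³ of water.
Total added water ≈ 2.522×10^14 m³ over 3.57×10^14 m² → Δh = 0.706 m = 70.6 cm.

≈ 70.6 cm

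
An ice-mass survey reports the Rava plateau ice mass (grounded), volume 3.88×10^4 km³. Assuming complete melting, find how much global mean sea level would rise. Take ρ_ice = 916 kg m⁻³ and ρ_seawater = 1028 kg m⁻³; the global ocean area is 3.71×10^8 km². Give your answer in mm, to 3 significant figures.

Rava: 3.88×10^4 km³ × (916/1028) = 3.457×10^4 km³ of water.
Spread over 3.71×10^14 m² of ocean, Δh = 3.457×10^13 / 3.71×10^14 = 0.0932 m = 93.2 mm.

≈ 93.2 mm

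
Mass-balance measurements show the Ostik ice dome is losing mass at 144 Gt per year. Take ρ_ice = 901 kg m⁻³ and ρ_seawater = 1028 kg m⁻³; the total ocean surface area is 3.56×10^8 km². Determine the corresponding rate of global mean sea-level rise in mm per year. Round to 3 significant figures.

≈ 0.393 mm/yr

ρ_w = 1028 kg m⁻³. Annual water volume added = 144 Gt / ρ_w = 1.440×10^14 kg / 1028 kg m⁻³ = 1.401×10^11 m³.
Δh per year = 1.401×10^11 / 3.56×10^14 = 3.93×10^-4 m = 0.393 mm.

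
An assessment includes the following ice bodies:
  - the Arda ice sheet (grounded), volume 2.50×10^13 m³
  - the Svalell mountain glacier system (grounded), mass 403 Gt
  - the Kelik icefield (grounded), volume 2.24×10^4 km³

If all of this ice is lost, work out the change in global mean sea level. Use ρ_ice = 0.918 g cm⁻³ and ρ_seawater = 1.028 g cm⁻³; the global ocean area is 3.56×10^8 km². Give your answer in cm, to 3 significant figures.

≈ 12.0 cm

Arda: 2.50×10^13 m³ × (918/1028) = 2.232×10^13 m³ of water.
Svalell: 403 Gt = 4.030×10^14 kg; dividing by ρ_w = 1.028 g cm⁻³ = 1028 kg m⁻³ gives 3.920×10^11 m³ of water.
Kelik: 2.24×10^4 km³ × (918/1028) = 2.000×10^4 km³ of water.
Total added water ≈ 4.272×10^13 m³ over 3.56×10^14 m² → Δh = 0.120 m = 12.0 cm.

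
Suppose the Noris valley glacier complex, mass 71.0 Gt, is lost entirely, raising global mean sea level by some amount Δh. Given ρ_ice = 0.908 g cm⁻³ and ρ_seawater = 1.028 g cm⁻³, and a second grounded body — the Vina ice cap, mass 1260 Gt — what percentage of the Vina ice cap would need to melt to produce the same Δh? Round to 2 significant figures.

≈ 5.6 %

Equal sea-level rise means equal mass of meltwater, i.e. equal mass of ice lost.
Ice mass of Noris: 7.100×10^13 kg; ice mass of Vina: 1.260×10^15 kg.
Fraction required = 7.100×10^13 / 1.260×10^15 = 0.0563 → 5.6 %.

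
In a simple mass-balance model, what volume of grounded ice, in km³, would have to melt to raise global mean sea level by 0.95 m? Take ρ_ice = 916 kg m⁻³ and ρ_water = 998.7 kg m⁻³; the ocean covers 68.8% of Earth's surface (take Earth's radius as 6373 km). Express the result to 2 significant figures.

Required water volume = Δh × A = 0.95 m × 3.51×10^14 m² = 3.336×10^14 m³ = 3.336×10^5 km³.
Ice volume = water volume × ρ_w/ρ_ice = 3.336×10^5 × 998.7/916 = 3.6×10^5 km³.

≈ 3.6×10^5 km³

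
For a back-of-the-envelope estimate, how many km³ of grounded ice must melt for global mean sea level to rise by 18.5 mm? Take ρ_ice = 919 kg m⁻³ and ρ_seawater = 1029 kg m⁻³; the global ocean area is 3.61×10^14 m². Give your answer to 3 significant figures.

Required water volume = Δh × A = 0.0185 m × 3.61×10^14 m² = 6.678×10^12 m³ = 6678 km³.
Ice volume = water volume × ρ_w/ρ_ice = 6678 × 1029/919 = 7480 km³.

≈ 7480 km³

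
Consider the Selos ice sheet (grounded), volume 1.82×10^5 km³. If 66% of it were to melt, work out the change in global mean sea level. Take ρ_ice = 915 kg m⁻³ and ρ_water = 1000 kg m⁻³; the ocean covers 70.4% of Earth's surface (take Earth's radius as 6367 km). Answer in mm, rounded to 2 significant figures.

≈ 310 mm

Selos: 0.66 × 1.82×10^5 km³ × (915/1000) = 1.099×10^5 km³ of water.
Spread over 3.59×10^14 m² of ocean, Δh = 1.099×10^14 / 3.59×10^14 = 0.306 m = 310 mm.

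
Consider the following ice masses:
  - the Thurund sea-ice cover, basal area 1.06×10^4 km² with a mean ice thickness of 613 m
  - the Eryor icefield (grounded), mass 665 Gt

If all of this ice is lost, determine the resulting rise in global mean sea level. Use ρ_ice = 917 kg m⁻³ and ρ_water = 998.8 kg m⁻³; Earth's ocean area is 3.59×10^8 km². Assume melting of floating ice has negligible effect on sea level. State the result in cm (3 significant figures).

The Thurund sea-ice cover is floating and already displaces its own weight of water, so its melt adds essentially nothing to sea level.
Eryor: 665 Gt = 6.650×10^14 kg; dividing by ρ_w = 998.8 kg m⁻³ gives 6.658×10^11 m³ of water.
Total added water ≈ 6.658×10^11 m³ over 3.59×10^14 m² → Δh = 1.85×10^-3 m = 0.185 cm.

≈ 0.185 cm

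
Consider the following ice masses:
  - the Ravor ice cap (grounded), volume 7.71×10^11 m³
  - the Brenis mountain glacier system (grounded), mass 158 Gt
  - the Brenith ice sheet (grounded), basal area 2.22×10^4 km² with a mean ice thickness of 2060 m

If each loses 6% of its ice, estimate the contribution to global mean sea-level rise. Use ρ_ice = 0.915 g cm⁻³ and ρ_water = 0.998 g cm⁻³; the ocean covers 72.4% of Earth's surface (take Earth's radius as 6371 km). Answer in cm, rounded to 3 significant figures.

Ravor: 0.06 × 7.71×10^11 m³ × (915/998) = 4.241×10^10 m³ of water.
Brenis: 0.06 × 158 Gt = 9.480×10^12 kg; dividing by ρ_w = 0.998 g cm⁻³ = 998 kg m⁻³ gives 9.499×10^9 m³ of water.
Brenith: ice volume = 2.22×10^4 km² × 2060 m = 4.573×10^4 km³; 0.06 × 4.573×10^4 × (915/998) = 2516 km³ of water.
Total added water ≈ 2.568×10^12 m³ over 3.69×10^14 m² → Δh = 6.95×10^-3 m = 0.695 cm.

≈ 0.695 cm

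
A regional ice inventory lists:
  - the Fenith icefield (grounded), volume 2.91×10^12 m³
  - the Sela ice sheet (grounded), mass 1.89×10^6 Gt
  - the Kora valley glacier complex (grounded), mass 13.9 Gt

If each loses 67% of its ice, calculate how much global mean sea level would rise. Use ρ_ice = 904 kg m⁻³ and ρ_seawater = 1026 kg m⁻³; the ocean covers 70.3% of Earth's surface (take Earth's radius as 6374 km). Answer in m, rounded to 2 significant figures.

≈ 3.4 m

Fenith: 0.67 × 2.91×10^12 m³ × (904/1026) = 1.718×10^12 m³ of water.
Sela: 0.67 × 1.89×10^6 Gt = 1.266×10^18 kg; dividing by ρ_w = 1026 kg m⁻³ gives 1.234×10^15 m³ of water.
Kora: 0.67 × 13.9 Gt = 9.313×10^12 kg; dividing by ρ_w = 1026 kg m⁻³ gives 9.077×10^9 m³ of water.
Total added water ≈ 1.236×10^15 m³ over 3.59×10^14 m² → Δh = 3.44 m.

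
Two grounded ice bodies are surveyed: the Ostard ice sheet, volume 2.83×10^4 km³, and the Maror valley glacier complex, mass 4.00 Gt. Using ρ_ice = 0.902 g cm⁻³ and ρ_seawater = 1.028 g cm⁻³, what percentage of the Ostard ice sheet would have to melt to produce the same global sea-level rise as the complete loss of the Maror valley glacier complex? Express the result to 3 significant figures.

≈ 0.0157 %

Equal sea-level rise means equal mass of meltwater, i.e. equal mass of ice lost.
Ice mass of Maror: 4.000×10^12 kg; ice mass of Ostard: 2.553×10^16 kg.
Fraction required = 4.000×10^12 / 2.553×10^16 = 1.57×10^-4 → 0.0157 %.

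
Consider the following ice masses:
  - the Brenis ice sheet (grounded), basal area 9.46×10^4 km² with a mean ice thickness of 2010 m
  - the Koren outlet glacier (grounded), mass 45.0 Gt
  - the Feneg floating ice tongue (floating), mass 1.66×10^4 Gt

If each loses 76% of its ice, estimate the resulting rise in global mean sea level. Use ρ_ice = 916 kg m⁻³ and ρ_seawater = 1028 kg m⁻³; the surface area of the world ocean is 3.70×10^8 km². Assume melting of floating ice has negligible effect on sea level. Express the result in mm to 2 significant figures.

Brenis: ice volume = 9.46×10^4 km² × 2010 m = 1.901×10^5 km³; 0.76 × 1.901×10^5 × (916/1028) = 1.288×10^5 km³ of water.
Koren: 0.76 × 45.0 Gt = 3.420×10^13 kg; dividing by ρ_w = 1028 kg m⁻³ gives 3.327×10^10 m³ of water.
The Feneg floating ice tongue is floating and already displaces its own weight of water, so its melt adds essentially nothing to sea level.
Total added water ≈ 1.288×10^14 m³ over 3.70×10^14 m² → Δh = 0.348 m = 350 mm.

≈ 350 mm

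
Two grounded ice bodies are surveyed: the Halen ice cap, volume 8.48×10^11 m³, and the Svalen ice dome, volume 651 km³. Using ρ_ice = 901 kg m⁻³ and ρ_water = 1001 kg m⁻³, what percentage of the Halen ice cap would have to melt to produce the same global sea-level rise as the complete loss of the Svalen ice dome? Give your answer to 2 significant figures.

Equal sea-level rise means equal mass of meltwater, i.e. equal mass of ice lost.
Ice mass of Svalen: 5.866×10^14 kg; ice mass of Halen: 7.640×10^14 kg.
Fraction required = 5.866×10^14 / 7.640×10^14 = 0.768 → 77 %.

≈ 77 %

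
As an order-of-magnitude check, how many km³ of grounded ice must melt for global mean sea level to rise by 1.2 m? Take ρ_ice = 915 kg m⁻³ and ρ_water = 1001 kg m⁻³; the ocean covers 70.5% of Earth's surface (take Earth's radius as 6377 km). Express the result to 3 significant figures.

Required water volume = Δh × A = 1.2 m × 3.60×10^14 m² = 4.323×10^14 m³ = 4.323×10^5 km³.
Ice volume = water volume × ρ_w/ρ_ice = 4.323×10^5 × 1001/915 = 4.73×10^5 km³.

≈ 4.73×10^5 km³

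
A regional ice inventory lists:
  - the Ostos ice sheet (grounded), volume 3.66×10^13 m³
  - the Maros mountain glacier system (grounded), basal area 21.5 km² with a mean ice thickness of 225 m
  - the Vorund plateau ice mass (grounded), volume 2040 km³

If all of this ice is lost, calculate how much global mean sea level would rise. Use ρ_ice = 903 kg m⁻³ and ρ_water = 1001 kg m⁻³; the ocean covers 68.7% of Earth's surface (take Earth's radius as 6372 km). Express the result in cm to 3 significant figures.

≈ 9.95 cm

Ostos: 3.66×10^13 m³ × (903/1001) = 3.302×10^13 m³ of water.
Maros: ice volume = 21.5 km² × 225 m = 4.838 km³; 4.838 × (903/1001) = 4.364 km³ of water.
Vorund: 2040 km³ × (903/1001) = 1840 km³ of water.
Total added water ≈ 3.486×10^13 m³ over 3.51×10^14 m² → Δh = 0.0995 m = 9.95 cm.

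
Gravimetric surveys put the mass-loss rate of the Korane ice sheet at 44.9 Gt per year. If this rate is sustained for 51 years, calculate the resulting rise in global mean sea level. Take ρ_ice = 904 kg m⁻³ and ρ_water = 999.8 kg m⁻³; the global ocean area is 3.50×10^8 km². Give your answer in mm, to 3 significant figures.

Total mass lost = 44.9 Gt/yr × 51 yr = 2290 Gt = 2.290×10^15 kg.
ρ_w = 999.8 kg m⁻³, so water volume = 2.290×10^15 / 999.8 = 2.290×10^12 m³.
Δh = 2.290×10^12 / 3.50×10^14 = 6.54×10^-3 m = 6.54 mm.

≈ 6.54 mm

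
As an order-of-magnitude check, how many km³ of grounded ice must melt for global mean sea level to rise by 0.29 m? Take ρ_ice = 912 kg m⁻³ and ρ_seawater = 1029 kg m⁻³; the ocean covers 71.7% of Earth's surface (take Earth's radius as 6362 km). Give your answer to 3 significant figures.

Required water volume = Δh × A = 0.29 m × 3.65×10^14 m² = 1.058×10^14 m³ = 1.058×10^5 km³.
Ice volume = water volume × ρ_w/ρ_ice = 1.058×10^5 × 1029/912 = 1.19×10^5 km³.

≈ 1.19×10^5 km³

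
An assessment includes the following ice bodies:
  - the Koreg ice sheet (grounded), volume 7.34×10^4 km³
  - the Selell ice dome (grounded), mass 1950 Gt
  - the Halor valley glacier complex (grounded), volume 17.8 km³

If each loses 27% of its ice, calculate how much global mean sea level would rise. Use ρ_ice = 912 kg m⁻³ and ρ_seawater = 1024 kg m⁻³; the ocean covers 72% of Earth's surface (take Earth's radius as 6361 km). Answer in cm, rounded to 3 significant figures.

≈ 4.96 cm

Koreg: 0.27 × 7.34×10^4 km³ × (912/1024) = 1.765×10^4 km³ of water.
Selell: 0.27 × 1950 Gt = 5.265×10^14 kg; dividing by ρ_w = 1024 kg m⁻³ gives 5.142×10^11 m³ of water.
Halor: 0.27 × 17.8 km³ × (912/1024) = 4.280 km³ of water.
Total added water ≈ 1.817×10^13 m³ over 3.66×10^14 m² → Δh = 0.0496 m = 4.96 cm.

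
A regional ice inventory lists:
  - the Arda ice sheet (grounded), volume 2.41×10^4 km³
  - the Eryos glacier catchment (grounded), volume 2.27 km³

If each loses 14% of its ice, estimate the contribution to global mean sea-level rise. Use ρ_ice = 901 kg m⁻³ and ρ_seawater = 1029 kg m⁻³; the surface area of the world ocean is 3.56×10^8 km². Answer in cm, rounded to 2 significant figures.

≈ 0.83 cm

Arda: 0.14 × 2.41×10^4 km³ × (901/1029) = 2954 km³ of water.
Eryos: 0.14 × 2.27 km³ × (901/1029) = 0.2783 km³ of water.
Total added water ≈ 2.955×10^12 m³ over 3.56×10^14 m² → Δh = 8.30×10^-3 m = 0.83 cm.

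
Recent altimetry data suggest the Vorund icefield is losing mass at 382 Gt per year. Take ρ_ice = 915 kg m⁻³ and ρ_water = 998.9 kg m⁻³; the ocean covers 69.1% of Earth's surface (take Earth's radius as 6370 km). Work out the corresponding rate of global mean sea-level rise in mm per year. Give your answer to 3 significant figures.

≈ 1.09 mm/yr

ρ_w = 998.9 kg m⁻³. Annual water volume added = 382 Gt / ρ_w = 3.820×10^14 kg / 998.9 kg m⁻³ = 3.824×10^11 m³.
Δh per year = 3.824×10^11 / 3.52×10^14 = 1.09×10^-3 m = 1.09 mm.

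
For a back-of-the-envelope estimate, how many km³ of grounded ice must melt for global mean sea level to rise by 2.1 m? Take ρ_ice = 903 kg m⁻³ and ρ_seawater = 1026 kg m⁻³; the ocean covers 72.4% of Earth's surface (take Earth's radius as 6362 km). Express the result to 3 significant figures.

≈ 8.79×10^5 km³

Required water volume = Δh × A = 2.1 m × 3.68×10^14 m² = 7.733×10^14 m³ = 7.733×10^5 km³.
Ice volume = water volume × ρ_w/ρ_ice = 7.733×10^5 × 1026/903 = 8.79×10^5 km³.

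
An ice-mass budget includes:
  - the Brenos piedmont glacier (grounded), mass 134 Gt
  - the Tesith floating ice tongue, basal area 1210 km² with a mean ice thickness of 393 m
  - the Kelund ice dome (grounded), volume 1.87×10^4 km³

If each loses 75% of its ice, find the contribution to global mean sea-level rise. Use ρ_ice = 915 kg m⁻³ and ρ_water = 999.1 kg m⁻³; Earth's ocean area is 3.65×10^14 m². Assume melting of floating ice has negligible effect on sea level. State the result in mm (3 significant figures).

Brenos: 0.75 × 134 Gt = 1.005×10^14 kg; dividing by ρ_w = 999.1 kg m⁻³ gives 1.006×10^11 m³ of water.
The Tesith floating ice tongue is floating and already displaces its own weight of water, so its melt adds essentially nothing to sea level.
Kelund: 0.75 × 1.87×10^4 km³ × (915/999.1) = 1.284×10^4 km³ of water.
Total added water ≈ 1.295×10^13 m³ over 3.65×10^14 m² → Δh = 0.0355 m = 35.5 mm.

≈ 35.5 mm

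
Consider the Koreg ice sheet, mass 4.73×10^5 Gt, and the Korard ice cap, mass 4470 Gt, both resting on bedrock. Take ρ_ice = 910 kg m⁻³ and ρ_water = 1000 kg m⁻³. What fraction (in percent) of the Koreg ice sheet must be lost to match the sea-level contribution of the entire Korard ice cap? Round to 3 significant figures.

≈ 0.945 %

Equal sea-level rise means equal mass of meltwater, i.e. equal mass of ice lost.
Ice mass of Korard: 4.470×10^15 kg; ice mass of Koreg: 4.730×10^17 kg.
Fraction required = 4.470×10^15 / 4.730×10^17 = 9.45×10^-3 → 0.945 %.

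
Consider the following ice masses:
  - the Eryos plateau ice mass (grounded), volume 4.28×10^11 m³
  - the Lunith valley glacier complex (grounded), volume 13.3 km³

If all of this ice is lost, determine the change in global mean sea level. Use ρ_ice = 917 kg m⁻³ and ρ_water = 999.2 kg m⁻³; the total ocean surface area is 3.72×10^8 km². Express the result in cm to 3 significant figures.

≈ 0.109 cm

Eryos: 4.28×10^11 m³ × (917/999.2) = 3.928×10^11 m³ of water.
Lunith: 13.3 km³ × (917/999.2) = 12.21 km³ of water.
Total added water ≈ 4.050×10^11 m³ over 3.72×10^14 m² → Δh = 1.09×10^-3 m = 0.109 cm.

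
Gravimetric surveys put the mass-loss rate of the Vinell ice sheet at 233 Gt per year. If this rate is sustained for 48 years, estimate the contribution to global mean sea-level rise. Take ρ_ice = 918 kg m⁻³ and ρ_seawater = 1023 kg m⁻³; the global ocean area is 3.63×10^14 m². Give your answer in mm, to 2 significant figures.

Total mass lost = 233 Gt/yr × 48 yr = 1.118×10^4 Gt = 1.118×10^16 kg.
ρ_w = 1023 kg m⁻³, so water volume = 1.118×10^16 / 1023 = 1.093×10^13 m³.
Δh = 1.093×10^13 / 3.63×10^14 = 0.0301 m = 30 mm.

≈ 30 mm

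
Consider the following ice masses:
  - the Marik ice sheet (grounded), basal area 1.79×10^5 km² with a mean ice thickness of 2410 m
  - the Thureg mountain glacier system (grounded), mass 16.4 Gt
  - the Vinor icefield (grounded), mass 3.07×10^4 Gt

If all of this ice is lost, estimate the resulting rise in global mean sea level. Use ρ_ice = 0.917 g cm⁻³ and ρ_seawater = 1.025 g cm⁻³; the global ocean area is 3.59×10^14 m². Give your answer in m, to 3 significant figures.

Marik: ice volume = 1.79×10^5 km² × 2410 m = 4.314×10^5 km³; 4.314×10^5 × (917/1025) = 3.859×10^5 km³ of water.
Thureg: 16.4 Gt = 1.640×10^13 kg; dividing by ρ_w = 1.025 g cm⁻³ = 1025 kg m⁻³ gives 1.600×10^10 m³ of water.
Vinor: 3.07×10^4 Gt = 3.070×10^16 kg; dividing by ρ_w = 1025 kg m⁻³ gives 2.995×10^13 m³ of water.
Total added water ≈ 4.159×10^14 m³ over 3.59×10^14 m² → Δh = 1.16 m.

≈ 1.16 m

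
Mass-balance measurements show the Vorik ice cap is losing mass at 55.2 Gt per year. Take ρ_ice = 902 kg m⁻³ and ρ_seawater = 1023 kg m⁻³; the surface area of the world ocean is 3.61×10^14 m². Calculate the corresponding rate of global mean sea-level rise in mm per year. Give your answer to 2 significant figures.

ρ_w = 1023 kg m⁻³. Annual water volume added = 55.2 Gt / ρ_w = 5.520×10^13 kg / 1023 kg m⁻³ = 5.396×10^10 m³.
Δh per year = 5.396×10^10 / 3.61×10^14 = 1.49×10^-4 m = 0.15 mm.

≈ 0.15 mm/yr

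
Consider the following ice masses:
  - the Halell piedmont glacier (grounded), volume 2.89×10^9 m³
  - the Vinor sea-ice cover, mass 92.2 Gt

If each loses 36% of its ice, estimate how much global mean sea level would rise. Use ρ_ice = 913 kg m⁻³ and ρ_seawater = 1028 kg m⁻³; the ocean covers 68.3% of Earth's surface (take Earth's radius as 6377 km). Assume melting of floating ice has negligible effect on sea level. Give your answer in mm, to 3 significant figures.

≈ 2.65×10^-3 mm

Halell: 0.36 × 2.89×10^9 m³ × (913/1028) = 9.240×10^8 m³ of water.
The Vinor sea-ice cover is floating and already displaces its own weight of water, so its melt adds essentially nothing to sea level.
Total added water ≈ 9.240×10^8 m³ over 3.49×10^14 m² → Δh = 2.65×10^-6 m = 2.65×10^-3 mm.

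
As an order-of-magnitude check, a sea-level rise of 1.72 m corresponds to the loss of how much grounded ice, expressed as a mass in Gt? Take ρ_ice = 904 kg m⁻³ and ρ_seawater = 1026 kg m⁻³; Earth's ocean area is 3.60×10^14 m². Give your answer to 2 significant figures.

≈ 6.4×10^5 Gt

Required water volume = Δh × A = 1.72 m × 3.60×10^14 m² = 6.192×10^14 m³.
ρ_w = 1026 kg m⁻³, so the mass of water = 6.192×10^14 m³ × 1026 kg m⁻³ = 6.353×10^17 kg = 6.4×10^5 Gt (and the same mass of ice, by conservation).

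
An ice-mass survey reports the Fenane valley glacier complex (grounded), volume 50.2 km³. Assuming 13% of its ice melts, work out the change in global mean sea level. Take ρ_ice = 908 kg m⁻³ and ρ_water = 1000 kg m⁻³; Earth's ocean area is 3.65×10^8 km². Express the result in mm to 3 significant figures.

≈ 0.0162 mm

Fenane: 0.13 × 50.2 km³ × (908/1000) = 5.926 km³ of water.
Spread over 3.65×10^14 m² of ocean, Δh = 5.926×10^9 / 3.65×10^14 = 1.62×10^-5 m = 0.0162 mm.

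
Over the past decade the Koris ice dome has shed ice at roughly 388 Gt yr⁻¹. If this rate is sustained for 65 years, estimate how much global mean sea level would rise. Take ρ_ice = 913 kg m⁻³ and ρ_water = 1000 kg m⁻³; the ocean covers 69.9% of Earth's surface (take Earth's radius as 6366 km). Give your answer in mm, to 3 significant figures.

≈ 70.8 mm

Total mass lost = 388 Gt/yr × 65 yr = 2.522×10^4 Gt = 2.522×10^16 kg.
ρ_w = 1000 kg m⁻³, so water volume = 2.522×10^16 / 1000 = 2.522×10^13 m³.
Δh = 2.522×10^13 / 3.56×10^14 = 0.0708 m = 70.8 mm.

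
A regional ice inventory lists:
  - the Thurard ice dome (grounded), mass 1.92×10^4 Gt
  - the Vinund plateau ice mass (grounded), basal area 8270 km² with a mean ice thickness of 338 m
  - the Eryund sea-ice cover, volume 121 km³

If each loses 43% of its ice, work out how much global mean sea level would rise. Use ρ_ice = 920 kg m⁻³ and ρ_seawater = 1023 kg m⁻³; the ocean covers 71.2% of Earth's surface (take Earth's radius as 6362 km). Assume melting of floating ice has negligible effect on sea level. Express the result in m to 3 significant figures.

Thurard: 0.43 × 1.92×10^4 Gt = 8.256×10^15 kg; dividing by ρ_w = 1023 kg m⁻³ gives 8.070×10^12 m³ of water.
Vinund: ice volume = 8270 km² × 338 m = 2795 km³; 0.43 × 2795 × (920/1023) = 1081 km³ of water.
The Eryund sea-ice cover is floating and already displaces its own weight of water, so its melt adds essentially nothing to sea level.
Total added water ≈ 9.151×10^12 m³ over 3.62×10^14 m² → Δh = 0.0253 m.

≈ 0.0253 m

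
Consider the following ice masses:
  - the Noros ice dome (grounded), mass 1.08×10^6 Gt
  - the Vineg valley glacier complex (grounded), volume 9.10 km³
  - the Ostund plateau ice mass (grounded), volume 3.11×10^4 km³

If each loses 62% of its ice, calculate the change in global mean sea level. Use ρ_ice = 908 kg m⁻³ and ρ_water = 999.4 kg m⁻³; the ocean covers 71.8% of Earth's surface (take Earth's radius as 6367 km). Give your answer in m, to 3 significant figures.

≈ 1.88 m

Noros: 0.62 × 1.08×10^6 Gt = 6.696×10^17 kg; dividing by ρ_w = 999.4 kg m⁻³ gives 6.700×10^14 m³ of water.
Vineg: 0.62 × 9.10 km³ × (908/999.4) = 5.126 km³ of water.
Ostund: 0.62 × 3.11×10^4 km³ × (908/999.4) = 1.752×10^4 km³ of water.
Total added water ≈ 6.875×10^14 m³ over 3.66×10^14 m² → Δh = 1.88 m.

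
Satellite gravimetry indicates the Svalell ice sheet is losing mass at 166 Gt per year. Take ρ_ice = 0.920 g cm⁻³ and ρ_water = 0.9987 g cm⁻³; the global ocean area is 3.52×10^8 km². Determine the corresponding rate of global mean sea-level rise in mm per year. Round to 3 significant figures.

≈ 0.472 mm/yr

ρ_w = 0.9987 g cm⁻³ = 998.7 kg m⁻³. Annual water volume added = 166 Gt / ρ_w = 1.660×10^14 kg / 998.7 kg m⁻³ = 1.662×10^11 m³.
Δh per year = 1.662×10^11 / 3.52×10^14 = 4.72×10^-4 m = 0.472 mm.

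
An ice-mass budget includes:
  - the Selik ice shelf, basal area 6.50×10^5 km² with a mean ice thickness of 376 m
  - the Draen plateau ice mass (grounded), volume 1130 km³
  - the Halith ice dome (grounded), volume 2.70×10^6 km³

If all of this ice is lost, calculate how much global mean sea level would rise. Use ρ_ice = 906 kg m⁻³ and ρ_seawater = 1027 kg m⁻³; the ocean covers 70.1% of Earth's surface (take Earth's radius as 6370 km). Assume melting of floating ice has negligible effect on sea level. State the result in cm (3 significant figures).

≈ 667 cm

The Selik ice shelf is floating and already displaces its own weight of water, so its melt adds essentially nothing to sea level.
Draen: 1130 km³ × (906/1027) = 996.9 km³ of water.
Halith: 2.70×10^6 km³ × (906/1027) = 2.382×10^6 km³ of water.
Total added water ≈ 2.383×10^15 m³ over 3.57×10^14 m² → Δh = 6.67 m = 667 cm.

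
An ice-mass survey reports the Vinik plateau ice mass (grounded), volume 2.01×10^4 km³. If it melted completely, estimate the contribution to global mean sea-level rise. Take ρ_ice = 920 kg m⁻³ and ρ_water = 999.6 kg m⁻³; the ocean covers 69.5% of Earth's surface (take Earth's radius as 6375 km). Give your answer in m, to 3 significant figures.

Vinik: 2.01×10^4 km³ × (920/999.6) = 1.850×10^4 km³ of water.
Spread over 3.55×10^14 m² of ocean, Δh = 1.850×10^13 / 3.55×10^14 = 0.0521 m.

≈ 0.0521 m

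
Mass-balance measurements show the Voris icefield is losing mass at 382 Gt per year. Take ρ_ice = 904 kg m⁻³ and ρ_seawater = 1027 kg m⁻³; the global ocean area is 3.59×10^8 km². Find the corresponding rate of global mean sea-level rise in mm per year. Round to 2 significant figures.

≈ 1.0 mm/yr

ρ_w = 1027 kg m⁻³. Annual water volume added = 382 Gt / ρ_w = 3.820×10^14 kg / 1027 kg m⁻³ = 3.720×10^11 m³.
Δh per year = 3.720×10^11 / 3.59×10^14 = 1.04×10^-3 m = 1.0 mm.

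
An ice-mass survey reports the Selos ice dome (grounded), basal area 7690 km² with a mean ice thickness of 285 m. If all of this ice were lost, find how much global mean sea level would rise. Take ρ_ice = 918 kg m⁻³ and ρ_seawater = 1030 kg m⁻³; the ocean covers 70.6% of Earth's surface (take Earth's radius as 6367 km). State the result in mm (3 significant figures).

Selos: ice volume = 7690 km² × 285 m = 2192 km³; 2192 × (918/1030) = 1953 km³ of water.
Spread over 3.60×10^14 m² of ocean, Δh = 1.953×10^12 / 3.60×10^14 = 5.43×10^-3 m = 5.43 mm.

≈ 5.43 mm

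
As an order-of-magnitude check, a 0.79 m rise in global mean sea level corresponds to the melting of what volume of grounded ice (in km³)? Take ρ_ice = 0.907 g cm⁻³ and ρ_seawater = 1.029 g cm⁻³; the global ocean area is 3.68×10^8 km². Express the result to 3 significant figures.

Required water volume = Δh × A = 0.79 m × 3.68×10^14 m² = 2.907×10^14 m³ = 2.907×10^5 km³.
Ice volume = water volume × ρ_w/ρ_ice = 2.907×10^5 × 1029/907 = 3.30×10^5 km³.

≈ 3.30×10^5 km³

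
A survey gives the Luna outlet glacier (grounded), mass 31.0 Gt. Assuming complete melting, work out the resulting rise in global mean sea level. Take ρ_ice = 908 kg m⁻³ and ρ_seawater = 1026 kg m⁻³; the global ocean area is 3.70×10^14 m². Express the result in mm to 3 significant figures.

≈ 0.0817 mm

Luna: 31.0 Gt = 3.100×10^13 kg; dividing by ρ_w = 1026 kg m⁻³ gives 3.021×10^10 m³ of water.
Spread over 3.70×10^14 m² of ocean, Δh = 3.021×10^10 / 3.70×10^14 = 8.17×10^-5 m = 0.0817 mm.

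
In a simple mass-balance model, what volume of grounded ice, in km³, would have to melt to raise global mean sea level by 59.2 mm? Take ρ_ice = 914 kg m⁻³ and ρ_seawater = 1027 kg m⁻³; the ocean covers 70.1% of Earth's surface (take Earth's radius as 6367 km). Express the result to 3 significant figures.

Required water volume = Δh × A = 0.0592 m × 3.57×10^14 m² = 2.114×10^13 m³ = 2.114×10^4 km³.
Ice volume = water volume × ρ_w/ρ_ice = 2.114×10^4 × 1027/914 = 2.38×10^4 km³.

≈ 2.38×10^4 km³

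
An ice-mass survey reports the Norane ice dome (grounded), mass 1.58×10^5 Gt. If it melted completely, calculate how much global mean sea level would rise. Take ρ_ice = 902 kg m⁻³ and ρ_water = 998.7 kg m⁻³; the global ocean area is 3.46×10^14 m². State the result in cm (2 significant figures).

≈ 46 cm

Norane: 1.58×10^5 Gt = 1.580×10^17 kg; dividing by ρ_w = 998.7 kg m⁻³ gives 1.582×10^14 m³ of water.
Spread over 3.46×10^14 m² of ocean, Δh = 1.582×10^14 / 3.46×10^14 = 0.457 m = 46 cm.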